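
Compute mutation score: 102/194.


Mutation score = killed / total * 100
Mutation score = 102 / 194 * 100
Mutation score = 52.58%

52.58%


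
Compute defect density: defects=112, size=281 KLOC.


Defect density = defects / KLOC
Defect density = 112 / 281
Defect density = 0.399 defects/KLOC

0.399 defects/KLOC


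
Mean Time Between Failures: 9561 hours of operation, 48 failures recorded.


Formula: MTBF = Total operating time / Number of failures
MTBF = 9561 / 48
MTBF = 199.19 hours

199.19 hours


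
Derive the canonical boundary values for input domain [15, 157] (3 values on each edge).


Range: [15, 157]
Boundaries: just below min, min, min+1, max-1, max, just above max
Values: [14, 15, 16, 156, 157, 158]

[14, 15, 16, 156, 157, 158]


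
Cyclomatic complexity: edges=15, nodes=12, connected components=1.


Formula: V(G) = E - N + 2P
V(G) = 15 - 12 + 2*1
V(G) = 3 + 2
V(G) = 5

5


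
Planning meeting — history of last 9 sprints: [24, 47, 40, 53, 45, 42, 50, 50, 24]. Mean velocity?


Formula: Avg velocity = Total points / Number of sprints
Points: [24, 47, 40, 53, 45, 42, 50, 50, 24]
Sum = 24 + 47 + 40 + 53 + 45 + 42 + 50 + 50 + 24 = 375
Avg velocity = 375 / 9 = 41.67 points/sprint

41.67 points/sprint


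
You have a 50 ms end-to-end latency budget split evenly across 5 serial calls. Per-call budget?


Formula: per_stage = total_budget / stages
per_stage = 50 / 5
per_stage = 10.0 ms

10.0 ms


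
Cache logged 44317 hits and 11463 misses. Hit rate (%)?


Formula: hit rate = hits / (hits + misses) * 100
hit rate = 44317 / (44317 + 11463) * 100
hit rate = 44317 / 55780 * 100
hit rate = 79.45%

79.45%


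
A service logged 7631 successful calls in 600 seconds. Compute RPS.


Formula: throughput = requests / seconds
throughput = 7631 / 600
throughput = 12.72 requests/second

12.72 requests/second


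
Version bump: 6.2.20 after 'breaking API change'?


Current: 6.2.20
Change category: 'breaking API change' → major bump
SemVer rule: major bump → increment MAJOR, reset MINOR and PATCH to 0
New: 7.0.0

7.0.0


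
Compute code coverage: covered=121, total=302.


Coverage = covered / total * 100
Coverage = 121 / 302 * 100
Coverage = 40.07%

40.07%


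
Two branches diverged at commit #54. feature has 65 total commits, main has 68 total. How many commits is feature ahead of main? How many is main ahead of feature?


Common ancestor: commit #54
feature commits after divergence: 65 - 54 = 11
main commits after divergence: 68 - 54 = 14
feature is 11 commits ahead of main
main is 14 commits ahead of feature

feature ahead: 11, main ahead: 14


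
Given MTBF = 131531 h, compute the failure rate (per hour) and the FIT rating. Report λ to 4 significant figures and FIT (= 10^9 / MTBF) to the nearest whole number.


Formula: λ = 1 / MTBF; FIT = λ × 1e9 = 1e9 / MTBF
λ = 1 / 131531 ≈ 7.603e-06 failures/hour
FIT = 1e9 / 131531 ≈ 7603 failures per 1e9 hours (nearest whole number)

λ = 7.603e-06 /h, FIT = 7603


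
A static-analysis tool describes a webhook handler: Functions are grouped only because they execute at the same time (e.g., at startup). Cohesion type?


Reasoning: Related by timing only
Type: Temporal cohesion

Temporal cohesion


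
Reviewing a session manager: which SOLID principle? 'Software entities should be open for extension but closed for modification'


This describes the Open/Closed Principle (OCP)

Open/Closed Principle (OCP)


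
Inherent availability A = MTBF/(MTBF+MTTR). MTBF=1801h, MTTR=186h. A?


Availability = MTBF / (MTBF + MTTR)
Availability = 1801 / (1801 + 186)
Availability = 1801 / 1987
Availability = 90.6392%

90.6392%


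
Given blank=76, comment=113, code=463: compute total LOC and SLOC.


Total LOC = blank + comment + code
Total LOC = 76 + 113 + 463 = 652
SLOC (source only) = code = 463

Total LOC: 652, SLOC: 463


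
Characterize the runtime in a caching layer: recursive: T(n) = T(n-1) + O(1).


Reasoning: linear recursion with constant work per frame
Complexity: O(n)

O(n)


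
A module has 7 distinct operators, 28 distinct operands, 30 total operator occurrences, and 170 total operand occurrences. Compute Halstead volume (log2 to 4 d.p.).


Formula: V = N * log2(η), where N = N1 + N2 and η = η1 + η2
η = 7 + 28 = 35
N = 30 + 170 = 200
log2(35) ≈ 5.1293
V = 200 * 5.1293 = 1025.86

1025.86


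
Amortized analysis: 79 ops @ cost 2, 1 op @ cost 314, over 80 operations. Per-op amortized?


Formula: Amortized cost = Total cost / Operations
Total cost = (79 * 2) + (1 * 314)
Total cost = 158 + 314 = 472
Amortized = 472 / 80 = 5.9

5.9


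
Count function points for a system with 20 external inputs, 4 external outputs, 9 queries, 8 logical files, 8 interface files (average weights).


UFP = EI*4 + EO*5 + EQ*4 + ILF*10 + EIF*7
UFP = 20*4 + 4*5 + 9*4 + 8*10 + 8*7
UFP = 80 + 20 + 36 + 80 + 56
UFP = 272

272


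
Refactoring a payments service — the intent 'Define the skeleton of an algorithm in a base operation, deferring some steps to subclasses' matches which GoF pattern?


This matches the Template Method pattern

Template Method


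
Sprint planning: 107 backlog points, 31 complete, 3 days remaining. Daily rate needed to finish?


Formula: Required rate = Remaining points / Days left
Remaining = 107 - 31 = 76 points
Required rate = 76 / 3 = 25.33 points/day

25.33 points/day


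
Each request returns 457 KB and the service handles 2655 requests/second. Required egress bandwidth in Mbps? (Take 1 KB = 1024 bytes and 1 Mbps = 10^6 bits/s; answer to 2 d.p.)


Formula: Mbps = payload_bytes * RPS * 8 / 1e6
Payload per request = 457 KB = 457 * 1024 = 467968 bytes
Total bytes/sec = 467968 * 2655 = 1242455040
Total bits/sec = 1242455040 * 8 = 9939640320
Mbps = 9939640320 / 1e6 = 9939.64

9939.64 Mbps


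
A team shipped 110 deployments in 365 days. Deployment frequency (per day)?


Formula: deployments per day = releases / days
= 110 / 365
= 0.301 deploys/day
(equivalently, 2.11 deploys/week)

0.301 deploys/day


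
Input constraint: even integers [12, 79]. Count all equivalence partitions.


Constraint: even integers in [12, 79]
Class 1: x < 12 — out-of-range invalid
Class 2: x in [12,79] but odd — wrong type invalid
Class 3: x in [12,79] and even — valid
Class 4: x > 79 — out-of-range invalid
Total equivalence classes: 4

4 equivalence classes


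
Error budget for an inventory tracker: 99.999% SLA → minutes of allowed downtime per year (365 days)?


Formula: allowed downtime = period * (100 - SLA) / 100
Period (year (365 days)) = 525600 minutes
Unavailability fraction = (100 - 99.999) / 100
Allowed downtime = 525600 * (100 - 99.999) / 100
Allowed downtime = 5.256 minutes

5.256 minutes


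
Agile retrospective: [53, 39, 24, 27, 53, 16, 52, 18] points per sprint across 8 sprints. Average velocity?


Formula: Avg velocity = Total points / Number of sprints
Points: [53, 39, 24, 27, 53, 16, 52, 18]
Sum = 53 + 39 + 24 + 27 + 53 + 16 + 52 + 18 = 282
Avg velocity = 282 / 8 = 35.25 points/sprint

35.25 points/sprint


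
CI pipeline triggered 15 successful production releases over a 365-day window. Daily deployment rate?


Formula: deployments per day = releases / days
= 15 / 365
= 0.041 deploys/day
(equivalently, 0.29 deploys/week)

0.041 deploys/day


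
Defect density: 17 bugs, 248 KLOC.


Defect density = defects / KLOC
Defect density = 17 / 248
Defect density = 0.069 defects/KLOC

0.069 defects/KLOC


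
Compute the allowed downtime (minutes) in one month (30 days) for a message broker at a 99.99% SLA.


Formula: allowed downtime = period * (100 - SLA) / 100
Period (month (30 days)) = 43200 minutes
Unavailability fraction = (100 - 99.99) / 100
Allowed downtime = 43200 * (100 - 99.99) / 100
Allowed downtime = 4.32 minutes

4.32 minutes


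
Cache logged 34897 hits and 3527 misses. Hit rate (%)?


Formula: hit rate = hits / (hits + misses) * 100
hit rate = 34897 / (34897 + 3527) * 100
hit rate = 34897 / 38424 * 100
hit rate = 90.82%

90.82%


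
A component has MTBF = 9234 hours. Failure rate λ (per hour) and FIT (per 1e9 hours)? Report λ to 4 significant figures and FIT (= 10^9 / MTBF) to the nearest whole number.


Formula: λ = 1 / MTBF; FIT = λ × 1e9 = 1e9 / MTBF
λ = 1 / 9234 ≈ 1.083e-04 failures/hour
FIT = 1e9 / 9234 ≈ 108295 failures per 1e9 hours (nearest whole number)

λ = 1.083e-04 /h, FIT = 108295


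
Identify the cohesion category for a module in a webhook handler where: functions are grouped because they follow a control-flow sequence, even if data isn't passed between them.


Reasoning: Grouped by order of execution within a routine, not by data flow
Type: Procedural cohesion

Procedural cohesion


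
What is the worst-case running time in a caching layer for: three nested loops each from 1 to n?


Reasoning: three levels of nesting over n
Complexity: O(n^3)

O(n^3)


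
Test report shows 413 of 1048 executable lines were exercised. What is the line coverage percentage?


Coverage = covered / total * 100
Coverage = 413 / 1048 * 100
Coverage = 39.41%

39.41%


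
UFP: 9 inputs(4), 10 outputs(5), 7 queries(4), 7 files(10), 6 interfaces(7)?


UFP = EI*4 + EO*5 + EQ*4 + ILF*10 + EIF*7
UFP = 9*4 + 10*5 + 7*4 + 7*10 + 6*7
UFP = 36 + 50 + 28 + 70 + 42
UFP = 226

226


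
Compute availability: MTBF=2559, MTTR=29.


Availability = MTBF / (MTBF + MTTR)
Availability = 2559 / (2559 + 29)
Availability = 2559 / 2588
Availability = 98.8794%

98.8794%


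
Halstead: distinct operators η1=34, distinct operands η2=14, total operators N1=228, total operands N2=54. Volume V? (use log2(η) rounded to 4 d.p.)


Formula: V = N * log2(η), where N = N1 + N2 and η = η1 + η2
η = 34 + 14 = 48
N = 228 + 54 = 282
log2(48) ≈ 5.5850
V = 282 * 5.5850 = 1574.97

1574.97


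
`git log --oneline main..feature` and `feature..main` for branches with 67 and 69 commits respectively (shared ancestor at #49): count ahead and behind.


Common ancestor: commit #49
feature commits after divergence: 67 - 49 = 18
main commits after divergence: 69 - 49 = 20
feature is 18 commits ahead of main
main is 20 commits ahead of feature

feature ahead: 18, main ahead: 20


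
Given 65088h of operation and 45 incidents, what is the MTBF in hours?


Formula: MTBF = Total operating time / Number of failures
MTBF = 65088 / 45
MTBF = 1446.4 hours

1446.4 hours


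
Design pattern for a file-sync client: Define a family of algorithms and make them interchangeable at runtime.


This matches the Strategy pattern

Strategy


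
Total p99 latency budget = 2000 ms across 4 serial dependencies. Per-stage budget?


Formula: per_stage = total_budget / stages
per_stage = 2000 / 4
per_stage = 500.0 ms

500.0 ms


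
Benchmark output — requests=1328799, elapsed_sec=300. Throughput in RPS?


Formula: throughput = requests / seconds
throughput = 1328799 / 300
throughput = 4429.33 requests/second

4429.33 requests/second


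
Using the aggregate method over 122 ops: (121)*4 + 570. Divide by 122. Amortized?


Formula: Amortized cost = Total cost / Operations
Total cost = (121 * 4) + (1 * 570)
Total cost = 484 + 570 = 1054
Amortized = 1054 / 122 = 8.6393

8.6393


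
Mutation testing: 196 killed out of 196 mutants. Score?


Mutation score = killed / total * 100
Mutation score = 196 / 196 * 100
Mutation score = 100.0%

100.0%


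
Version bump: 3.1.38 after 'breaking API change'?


Current: 3.1.38
Change category: 'breaking API change' → major bump
SemVer rule: major bump → increment MAJOR, reset MINOR and PATCH to 0
New: 4.0.0

4.0.0


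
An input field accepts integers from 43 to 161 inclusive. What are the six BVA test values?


Range: [43, 161]
Boundaries: just below min, min, min+1, max-1, max, just above max
Values: [42, 43, 44, 160, 161, 162]

[42, 43, 44, 160, 161, 162]


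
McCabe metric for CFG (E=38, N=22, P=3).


Formula: V(G) = E - N + 2P
V(G) = 38 - 22 + 2*3
V(G) = 16 + 6
V(G) = 22

22


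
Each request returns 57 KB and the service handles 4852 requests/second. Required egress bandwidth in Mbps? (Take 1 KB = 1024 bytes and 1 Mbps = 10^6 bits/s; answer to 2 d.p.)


Formula: Mbps = payload_bytes * RPS * 8 / 1e6
Payload per request = 57 KB = 57 * 1024 = 58368 bytes
Total bytes/sec = 58368 * 4852 = 283201536
Total bits/sec = 283201536 * 8 = 2265612288
Mbps = 2265612288 / 1e6 = 2265.61

2265.61 Mbps


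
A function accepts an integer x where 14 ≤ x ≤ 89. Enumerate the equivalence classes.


Valid range: [14, 89]
Class 1: x < 14 — invalid
Class 2: 14 ≤ x ≤ 89 — valid
Class 3: x > 89 — invalid
Total equivalence classes: 3

3 equivalence classes


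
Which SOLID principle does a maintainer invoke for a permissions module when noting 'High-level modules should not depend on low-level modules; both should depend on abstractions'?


This describes the Dependency Inversion Principle (DIP)

Dependency Inversion Principle (DIP)


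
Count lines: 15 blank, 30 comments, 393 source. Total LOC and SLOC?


Total LOC = blank + comment + code
Total LOC = 15 + 30 + 393 = 438
SLOC (source only) = code = 393

Total LOC: 438, SLOC: 393


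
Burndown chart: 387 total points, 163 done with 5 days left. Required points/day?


Formula: Required rate = Remaining points / Days left
Remaining = 387 - 163 = 224 points
Required rate = 224 / 5 = 44.8 points/day

44.8 points/day


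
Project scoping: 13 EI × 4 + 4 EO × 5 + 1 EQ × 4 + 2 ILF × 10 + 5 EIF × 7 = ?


UFP = EI*4 + EO*5 + EQ*4 + ILF*10 + EIF*7
UFP = 13*4 + 4*5 + 1*4 + 2*10 + 5*7
UFP = 52 + 20 + 4 + 20 + 35
UFP = 131

131


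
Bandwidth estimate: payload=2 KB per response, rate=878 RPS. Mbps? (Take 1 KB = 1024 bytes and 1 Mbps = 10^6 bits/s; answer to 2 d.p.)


Formula: Mbps = payload_bytes * RPS * 8 / 1e6
Payload per request = 2 KB = 2 * 1024 = 2048 bytes
Total bytes/sec = 2048 * 878 = 1798144
Total bits/sec = 1798144 * 8 = 14385152
Mbps = 14385152 / 1e6 = 14.39

14.39 Mbps


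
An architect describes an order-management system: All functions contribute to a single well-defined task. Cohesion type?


Reasoning: Best: single purpose
Type: Functional cohesion

Functional cohesion


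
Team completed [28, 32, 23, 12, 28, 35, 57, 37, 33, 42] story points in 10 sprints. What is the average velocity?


Formula: Avg velocity = Total points / Number of sprints
Points: [28, 32, 23, 12, 28, 35, 57, 37, 33, 42]
Sum = 28 + 32 + 23 + 12 + 28 + 35 + 57 + 37 + 33 + 42 = 327
Avg velocity = 327 / 10 = 32.7 points/sprint

32.7 points/sprint


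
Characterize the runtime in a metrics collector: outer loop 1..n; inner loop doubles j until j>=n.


Reasoning: linear outer times logarithmic inner
Complexity: O(n log n)

O(n log n)


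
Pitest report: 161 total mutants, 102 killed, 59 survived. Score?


Mutation score = killed / total * 100
Mutation score = 102 / 161 * 100
Mutation score = 63.35%

63.35%


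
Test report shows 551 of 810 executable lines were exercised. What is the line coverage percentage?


Coverage = covered / total * 100
Coverage = 551 / 810 * 100
Coverage = 68.02%

68.02%


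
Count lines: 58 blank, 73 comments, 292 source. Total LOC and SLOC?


Total LOC = blank + comment + code
Total LOC = 58 + 73 + 292 = 423
SLOC (source only) = code = 292

Total LOC: 423, SLOC: 292


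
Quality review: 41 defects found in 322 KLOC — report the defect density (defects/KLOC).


Defect density = defects / KLOC
Defect density = 41 / 322
Defect density = 0.127 defects/KLOC

0.127 defects/KLOC


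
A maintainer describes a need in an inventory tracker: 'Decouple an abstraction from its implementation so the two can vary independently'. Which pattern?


This matches the Bridge pattern

Bridge


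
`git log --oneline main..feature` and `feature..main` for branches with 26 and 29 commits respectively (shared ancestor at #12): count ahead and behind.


Common ancestor: commit #12
feature commits after divergence: 26 - 12 = 14
main commits after divergence: 29 - 12 = 17
feature is 14 commits ahead of main
main is 17 commits ahead of feature

feature ahead: 14, main ahead: 17


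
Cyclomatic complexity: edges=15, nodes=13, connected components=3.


Formula: V(G) = E - N + 2P
V(G) = 15 - 13 + 2*3
V(G) = 2 + 6
V(G) = 8

8


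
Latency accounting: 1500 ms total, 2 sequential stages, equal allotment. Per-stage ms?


Formula: per_stage = total_budget / stages
per_stage = 1500 / 2
per_stage = 750.0 ms

750.0 ms


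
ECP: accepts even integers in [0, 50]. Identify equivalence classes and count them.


Constraint: even integers in [0, 50]
Class 1: x < 0 — out-of-range invalid
Class 2: x in [0,50] but odd — wrong type invalid
Class 3: x in [0,50] and even — valid
Class 4: x > 50 — out-of-range invalid
Total equivalence classes: 4

4 equivalence classes


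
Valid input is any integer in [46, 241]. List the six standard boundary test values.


Range: [46, 241]
Boundaries: just below min, min, min+1, max-1, max, just above max
Values: [45, 46, 47, 240, 241, 242]

[45, 46, 47, 240, 241, 242]


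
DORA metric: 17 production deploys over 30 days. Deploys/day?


Formula: deployments per day = releases / days
= 17 / 30
= 0.567 deploys/day
(equivalently, 3.97 deploys/week)

0.567 deploys/day


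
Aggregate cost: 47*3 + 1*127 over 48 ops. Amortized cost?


Formula: Amortized cost = Total cost / Operations
Total cost = (47 * 3) + (1 * 127)
Total cost = 141 + 127 = 268
Amortized = 268 / 48 = 5.5833

5.5833


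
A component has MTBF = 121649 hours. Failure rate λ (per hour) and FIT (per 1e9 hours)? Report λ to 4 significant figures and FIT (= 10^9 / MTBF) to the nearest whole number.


Formula: λ = 1 / MTBF; FIT = λ × 1e9 = 1e9 / MTBF
λ = 1 / 121649 ≈ 8.220e-06 failures/hour
FIT = 1e9 / 121649 ≈ 8220 failures per 1e9 hours (nearest whole number)

λ = 8.220e-06 /h, FIT = 8220


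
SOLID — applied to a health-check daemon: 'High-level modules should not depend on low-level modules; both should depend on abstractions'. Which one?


This describes the Dependency Inversion Principle (DIP)

Dependency Inversion Principle (DIP)


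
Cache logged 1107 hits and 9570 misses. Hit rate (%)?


Formula: hit rate = hits / (hits + misses) * 100
hit rate = 1107 / (1107 + 9570) * 100
hit rate = 1107 / 10677 * 100
hit rate = 10.37%

10.37%


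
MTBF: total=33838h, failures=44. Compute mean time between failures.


Formula: MTBF = Total operating time / Number of failures
MTBF = 33838 / 44
MTBF = 769.05 hours

769.05 hours


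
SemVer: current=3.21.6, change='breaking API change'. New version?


Current: 3.21.6
Change category: 'breaking API change' → major bump
SemVer rule: major bump → increment MAJOR, reset MINOR and PATCH to 0
New: 4.0.0

4.0.0


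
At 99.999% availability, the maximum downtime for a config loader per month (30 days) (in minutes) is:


Formula: allowed downtime = period * (100 - SLA) / 100
Period (month (30 days)) = 43200 minutes
Unavailability fraction = (100 - 99.999) / 100
Allowed downtime = 43200 * (100 - 99.999) / 100
Allowed downtime = 0.432 minutes

0.432 minutes


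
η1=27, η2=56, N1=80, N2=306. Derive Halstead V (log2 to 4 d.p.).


Formula: V = N * log2(η), where N = N1 + N2 and η = η1 + η2
η = 27 + 56 = 83
N = 80 + 306 = 386
log2(83) ≈ 6.3750
V = 386 * 6.3750 = 2460.75

2460.75


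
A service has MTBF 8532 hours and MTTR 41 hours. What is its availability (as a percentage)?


Availability = MTBF / (MTBF + MTTR)
Availability = 8532 / (8532 + 41)
Availability = 8532 / 8573
Availability = 99.5218%

99.5218%


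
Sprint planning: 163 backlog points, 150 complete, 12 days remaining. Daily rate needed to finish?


Formula: Required rate = Remaining points / Days left
Remaining = 163 - 150 = 13 points
Required rate = 13 / 12 = 1.08 points/day

1.08 points/day


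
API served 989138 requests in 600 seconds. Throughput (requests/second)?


Formula: throughput = requests / seconds
throughput = 989138 / 600
throughput = 1648.56 requests/second

1648.56 requests/second


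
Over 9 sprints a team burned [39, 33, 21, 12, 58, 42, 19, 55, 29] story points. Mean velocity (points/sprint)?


Formula: Avg velocity = Total points / Number of sprints
Points: [39, 33, 21, 12, 58, 42, 19, 55, 29]
Sum = 39 + 33 + 21 + 12 + 58 + 42 + 19 + 55 + 29 = 308
Avg velocity = 308 / 9 = 34.22 points/sprint

34.22 points/sprint


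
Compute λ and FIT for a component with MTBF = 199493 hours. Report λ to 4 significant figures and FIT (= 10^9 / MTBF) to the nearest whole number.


Formula: λ = 1 / MTBF; FIT = λ × 1e9 = 1e9 / MTBF
λ = 1 / 199493 ≈ 5.013e-06 failures/hour
FIT = 1e9 / 199493 ≈ 5013 failures per 1e9 hours (nearest whole number)

λ = 5.013e-06 /h, FIT = 5013


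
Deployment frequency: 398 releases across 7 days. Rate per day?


Formula: deployments per day = releases / days
= 398 / 7
= 56.857 deploys/day
(equivalently, 398.0 deploys/week)

56.857 deploys/day


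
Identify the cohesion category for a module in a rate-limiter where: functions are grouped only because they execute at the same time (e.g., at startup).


Reasoning: Related by timing only
Type: Temporal cohesion

Temporal cohesion


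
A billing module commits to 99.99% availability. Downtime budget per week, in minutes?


Formula: allowed downtime = period * (100 - SLA) / 100
Period (week) = 10080 minutes
Unavailability fraction = (100 - 99.99) / 100
Allowed downtime = 10080 * (100 - 99.99) / 100
Allowed downtime = 1.008 minutes

1.008 minutes


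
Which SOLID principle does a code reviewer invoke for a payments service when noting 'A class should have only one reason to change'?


This describes the Single Responsibility Principle (SRP)

Single Responsibility Principle (SRP)


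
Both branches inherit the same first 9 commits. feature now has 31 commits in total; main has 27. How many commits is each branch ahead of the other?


Common ancestor: commit #9
feature commits after divergence: 31 - 9 = 22
main commits after divergence: 27 - 9 = 18
feature is 22 commits ahead of main
main is 18 commits ahead of feature

feature ahead: 22, main ahead: 18


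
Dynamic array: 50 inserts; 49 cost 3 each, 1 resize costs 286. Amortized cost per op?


Formula: Amortized cost = Total cost / Operations
Total cost = (49 * 3) + (1 * 286)
Total cost = 147 + 286 = 433
Amortized = 433 / 50 = 8.66

8.66


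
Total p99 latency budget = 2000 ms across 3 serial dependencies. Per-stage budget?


Formula: per_stage = total_budget / stages
per_stage = 2000 / 3
per_stage = 666.67 ms

666.67 ms


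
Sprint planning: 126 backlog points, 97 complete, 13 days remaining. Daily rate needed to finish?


Formula: Required rate = Remaining points / Days left
Remaining = 126 - 97 = 29 points
Required rate = 29 / 13 = 2.23 points/day

2.23 points/day


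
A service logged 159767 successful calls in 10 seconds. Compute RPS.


Formula: throughput = requests / seconds
throughput = 159767 / 10
throughput = 15976.7 requests/second

15976.7 requests/second


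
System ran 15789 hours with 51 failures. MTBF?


Formula: MTBF = Total operating time / Number of failures
MTBF = 15789 / 51
MTBF = 309.59 hours

309.59 hours


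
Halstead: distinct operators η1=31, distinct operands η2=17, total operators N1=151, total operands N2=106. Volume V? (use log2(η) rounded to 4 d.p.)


Formula: V = N * log2(η), where N = N1 + N2 and η = η1 + η2
η = 31 + 17 = 48
N = 151 + 106 = 257
log2(48) ≈ 5.5850
V = 257 * 5.5850 = 1435.35

1435.35


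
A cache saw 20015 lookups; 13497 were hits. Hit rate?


Formula: hit rate = hits / (hits + misses) * 100
hit rate = 13497 / (13497 + 6518) * 100
hit rate = 13497 / 20015 * 100
hit rate = 67.43%

67.43%


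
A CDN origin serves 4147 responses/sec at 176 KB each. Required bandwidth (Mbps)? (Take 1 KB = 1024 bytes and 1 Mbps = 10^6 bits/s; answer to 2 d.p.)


Formula: Mbps = payload_bytes * RPS * 8 / 1e6
Payload per request = 176 KB = 176 * 1024 = 180224 bytes
Total bytes/sec = 180224 * 4147 = 747388928
Total bits/sec = 747388928 * 8 = 5979111424
Mbps = 5979111424 / 1e6 = 5979.11

5979.11 Mbps


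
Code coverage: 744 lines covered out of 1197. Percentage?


Coverage = covered / total * 100
Coverage = 744 / 1197 * 100
Coverage = 62.16%

62.16%


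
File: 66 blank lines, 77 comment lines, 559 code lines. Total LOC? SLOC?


Total LOC = blank + comment + code
Total LOC = 66 + 77 + 559 = 702
SLOC (source only) = code = 559

Total LOC: 702, SLOC: 559


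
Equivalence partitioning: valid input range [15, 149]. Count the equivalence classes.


Valid range: [15, 149]
Class 1: x < 15 — invalid
Class 2: 15 ≤ x ≤ 149 — valid
Class 3: x > 149 — invalid
Total equivalence classes: 3

3 equivalence classes


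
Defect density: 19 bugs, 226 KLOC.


Defect density = defects / KLOC
Defect density = 19 / 226
Defect density = 0.084 defects/KLOC

0.084 defects/KLOC


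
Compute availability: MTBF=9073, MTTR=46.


Availability = MTBF / (MTBF + MTTR)
Availability = 9073 / (9073 + 46)
Availability = 9073 / 9119
Availability = 99.4956%

99.4956%


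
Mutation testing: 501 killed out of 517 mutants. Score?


Mutation score = killed / total * 100
Mutation score = 501 / 517 * 100
Mutation score = 96.91%

96.91%


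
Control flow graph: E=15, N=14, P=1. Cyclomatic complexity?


Formula: V(G) = E - N + 2P
V(G) = 15 - 14 + 2*1
V(G) = 1 + 2
V(G) = 3

3


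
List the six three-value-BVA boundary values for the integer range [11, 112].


Range: [11, 112]
Boundaries: just below min, min, min+1, max-1, max, just above max
Values: [10, 11, 12, 111, 112, 113]

[10, 11, 12, 111, 112, 113]


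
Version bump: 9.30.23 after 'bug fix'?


Current: 9.30.23
Change category: 'bug fix' → patch bump
SemVer rule: patch bump → increment PATCH (MAJOR and MINOR unchanged)
New: 9.30.24

9.30.24


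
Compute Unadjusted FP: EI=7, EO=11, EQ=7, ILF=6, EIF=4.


UFP = EI*4 + EO*5 + EQ*4 + ILF*10 + EIF*7
UFP = 7*4 + 11*5 + 7*4 + 6*10 + 4*7
UFP = 28 + 55 + 28 + 60 + 28
UFP = 199

199


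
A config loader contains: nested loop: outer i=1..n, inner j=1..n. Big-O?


Reasoning: n iterations times n iterations
Complexity: O(n^2)

O(n^2)


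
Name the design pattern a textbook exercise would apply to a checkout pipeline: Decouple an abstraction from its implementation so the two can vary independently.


This matches the Bridge pattern

Bridge


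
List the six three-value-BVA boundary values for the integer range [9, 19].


Range: [9, 19]
Boundaries: just below min, min, min+1, max-1, max, just above max
Values: [8, 9, 10, 18, 19, 20]

[8, 9, 10, 18, 19, 20]


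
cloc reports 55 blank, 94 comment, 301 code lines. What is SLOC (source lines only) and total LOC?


Total LOC = blank + comment + code
Total LOC = 55 + 94 + 301 = 450
SLOC (source only) = code = 301

Total LOC: 450, SLOC: 301


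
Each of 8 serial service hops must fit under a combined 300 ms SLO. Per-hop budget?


Formula: per_stage = total_budget / stages
per_stage = 300 / 8
per_stage = 37.5 ms

37.5 ms


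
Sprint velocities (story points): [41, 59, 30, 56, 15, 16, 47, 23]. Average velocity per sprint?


Formula: Avg velocity = Total points / Number of sprints
Points: [41, 59, 30, 56, 15, 16, 47, 23]
Sum = 41 + 59 + 30 + 56 + 15 + 16 + 47 + 23 = 287
Avg velocity = 287 / 8 = 35.88 points/sprint

35.88 points/sprint


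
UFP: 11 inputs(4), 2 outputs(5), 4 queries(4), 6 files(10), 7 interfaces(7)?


UFP = EI*4 + EO*5 + EQ*4 + ILF*10 + EIF*7
UFP = 11*4 + 2*5 + 4*4 + 6*10 + 7*7
UFP = 44 + 10 + 16 + 60 + 49
UFP = 179

179


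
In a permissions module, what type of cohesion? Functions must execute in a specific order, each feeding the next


Reasoning: Output of one is input to next
Type: Sequential cohesion

Sequential cohesion


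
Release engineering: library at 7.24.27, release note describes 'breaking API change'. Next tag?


Current: 7.24.27
Change category: 'breaking API change' → major bump
SemVer rule: major bump → increment MAJOR, reset MINOR and PATCH to 0
New: 8.0.0

8.0.0


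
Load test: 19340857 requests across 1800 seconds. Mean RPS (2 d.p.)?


Formula: throughput = requests / seconds
throughput = 19340857 / 1800
throughput = 10744.92 requests/second

10744.92 requests/second


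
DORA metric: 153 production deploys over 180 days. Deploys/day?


Formula: deployments per day = releases / days
= 153 / 180
= 0.85 deploys/day
(equivalently, 5.95 deploys/week)

0.85 deploys/day


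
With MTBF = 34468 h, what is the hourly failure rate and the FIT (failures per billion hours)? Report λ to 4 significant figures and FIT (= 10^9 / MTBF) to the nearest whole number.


Formula: λ = 1 / MTBF; FIT = λ × 1e9 = 1e9 / MTBF
λ = 1 / 34468 ≈ 2.901e-05 failures/hour
FIT = 1e9 / 34468 ≈ 29012 failures per 1e9 hours (nearest whole number)

λ = 2.901e-05 /h, FIT = 29012


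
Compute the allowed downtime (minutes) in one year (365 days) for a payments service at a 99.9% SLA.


Formula: allowed downtime = period * (100 - SLA) / 100
Period (year (365 days)) = 525600 minutes
Unavailability fraction = (100 - 99.9) / 100
Allowed downtime = 525600 * (100 - 99.9) / 100
Allowed downtime = 525.6 minutes

525.6 minutes


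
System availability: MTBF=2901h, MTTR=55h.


Availability = MTBF / (MTBF + MTTR)
Availability = 2901 / (2901 + 55)
Availability = 2901 / 2956
Availability = 98.1394%

98.1394%


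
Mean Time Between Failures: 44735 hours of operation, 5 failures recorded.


Formula: MTBF = Total operating time / Number of failures
MTBF = 44735 / 5
MTBF = 8947.0 hours

8947.0 hours


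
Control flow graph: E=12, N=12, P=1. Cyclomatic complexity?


Formula: V(G) = E - N + 2P
V(G) = 12 - 12 + 2*1
V(G) = 0 + 2
V(G) = 2

2


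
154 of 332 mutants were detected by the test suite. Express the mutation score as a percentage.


Mutation score = killed / total * 100
Mutation score = 154 / 332 * 100
Mutation score = 46.39%

46.39%


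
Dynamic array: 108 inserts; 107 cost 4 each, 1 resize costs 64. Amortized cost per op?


Formula: Amortized cost = Total cost / Operations
Total cost = (107 * 4) + (1 * 64)
Total cost = 428 + 64 = 492
Amortized = 492 / 108 = 4.5556

4.5556


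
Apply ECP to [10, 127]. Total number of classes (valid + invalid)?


Valid range: [10, 127]
Class 1: x < 10 — invalid
Class 2: 10 ≤ x ≤ 127 — valid
Class 3: x > 127 — invalid
Total equivalence classes: 3

3 equivalence classes


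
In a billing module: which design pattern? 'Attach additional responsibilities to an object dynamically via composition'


This matches the Decorator pattern

Decorator


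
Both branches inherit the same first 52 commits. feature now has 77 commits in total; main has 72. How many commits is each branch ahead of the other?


Common ancestor: commit #52
feature commits after divergence: 77 - 52 = 25
main commits after divergence: 72 - 52 = 20
feature is 25 commits ahead of main
main is 20 commits ahead of feature

feature ahead: 25, main ahead: 20


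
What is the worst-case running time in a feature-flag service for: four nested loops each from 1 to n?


Reasoning: four levels of nesting
Complexity: O(n^4)

O(n^4)


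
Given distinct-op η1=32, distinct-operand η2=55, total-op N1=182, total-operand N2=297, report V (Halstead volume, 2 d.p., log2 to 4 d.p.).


Formula: V = N * log2(η), where N = N1 + N2 and η = η1 + η2
η = 32 + 55 = 87
N = 182 + 297 = 479
log2(87) ≈ 6.4429
V = 479 * 6.4429 = 3086.15

3086.15


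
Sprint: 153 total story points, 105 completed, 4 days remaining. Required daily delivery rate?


Formula: Required rate = Remaining points / Days left
Remaining = 153 - 105 = 48 points
Required rate = 48 / 4 = 12.0 points/day

12.0 points/day


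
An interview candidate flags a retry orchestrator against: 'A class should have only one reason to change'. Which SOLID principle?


This describes the Single Responsibility Principle (SRP)

Single Responsibility Principle (SRP)


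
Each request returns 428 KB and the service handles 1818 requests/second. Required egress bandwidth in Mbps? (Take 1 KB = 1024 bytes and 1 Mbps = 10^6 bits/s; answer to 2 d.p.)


Formula: Mbps = payload_bytes * RPS * 8 / 1e6
Payload per request = 428 KB = 428 * 1024 = 438272 bytes
Total bytes/sec = 438272 * 1818 = 796778496
Total bits/sec = 796778496 * 8 = 6374227968
Mbps = 6374227968 / 1e6 = 6374.23

6374.23 Mbps


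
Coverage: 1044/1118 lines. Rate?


Coverage = covered / total * 100
Coverage = 1044 / 1118 * 100
Coverage = 93.38%

93.38%


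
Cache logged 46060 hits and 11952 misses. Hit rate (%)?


Formula: hit rate = hits / (hits + misses) * 100
hit rate = 46060 / (46060 + 11952) * 100
hit rate = 46060 / 58012 * 100
hit rate = 79.4%

79.4%


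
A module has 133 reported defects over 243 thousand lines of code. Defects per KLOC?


Defect density = defects / KLOC
Defect density = 133 / 243
Defect density = 0.547 defects/KLOC

0.547 defects/KLOC


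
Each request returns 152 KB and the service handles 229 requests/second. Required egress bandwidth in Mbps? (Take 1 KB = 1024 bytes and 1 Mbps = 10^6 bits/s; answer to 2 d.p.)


Formula: Mbps = payload_bytes * RPS * 8 / 1e6
Payload per request = 152 KB = 152 * 1024 = 155648 bytes
Total bytes/sec = 155648 * 229 = 35643392
Total bits/sec = 35643392 * 8 = 285147136
Mbps = 285147136 / 1e6 = 285.15

285.15 Mbps


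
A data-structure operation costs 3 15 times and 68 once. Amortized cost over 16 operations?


Formula: Amortized cost = Total cost / Operations
Total cost = (15 * 3) + (1 * 68)
Total cost = 45 + 68 = 113
Amortized = 113 / 16 = 7.0625

7.0625


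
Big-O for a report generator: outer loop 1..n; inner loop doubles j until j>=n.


Reasoning: linear outer times logarithmic inner
Complexity: O(n log n)

O(n log n)


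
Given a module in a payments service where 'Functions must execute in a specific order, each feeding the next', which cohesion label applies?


Reasoning: Output of one is input to next
Type: Sequential cohesion

Sequential cohesion


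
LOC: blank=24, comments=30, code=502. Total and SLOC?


Total LOC = blank + comment + code
Total LOC = 24 + 30 + 502 = 556
SLOC (source only) = code = 502

Total LOC: 556, SLOC: 502


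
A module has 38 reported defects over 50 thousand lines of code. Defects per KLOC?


Defect density = defects / KLOC
Defect density = 38 / 50
Defect density = 0.76 defects/KLOC

0.76 defects/KLOC


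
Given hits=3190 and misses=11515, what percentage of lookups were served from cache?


Formula: hit rate = hits / (hits + misses) * 100
hit rate = 3190 / (3190 + 11515) * 100
hit rate = 3190 / 14705 * 100
hit rate = 21.69%

21.69%


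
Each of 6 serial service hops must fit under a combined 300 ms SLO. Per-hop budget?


Formula: per_stage = total_budget / stages
per_stage = 300 / 6
per_stage = 50.0 ms

50.0 ms


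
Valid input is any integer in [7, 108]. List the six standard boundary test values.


Range: [7, 108]
Boundaries: just below min, min, min+1, max-1, max, just above max
Values: [6, 7, 8, 107, 108, 109]

[6, 7, 8, 107, 108, 109]


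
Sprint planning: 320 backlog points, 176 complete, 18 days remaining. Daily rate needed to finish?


Formula: Required rate = Remaining points / Days left
Remaining = 320 - 176 = 144 points
Required rate = 144 / 18 = 8.0 points/day

8.0 points/day


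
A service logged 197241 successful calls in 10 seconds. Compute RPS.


Formula: throughput = requests / seconds
throughput = 197241 / 10
throughput = 19724.1 requests/second

19724.1 requests/second


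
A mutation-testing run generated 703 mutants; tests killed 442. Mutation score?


Mutation score = killed / total * 100
Mutation score = 442 / 703 * 100
Mutation score = 62.87%

62.87%


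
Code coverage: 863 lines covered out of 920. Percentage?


Coverage = covered / total * 100
Coverage = 863 / 920 * 100
Coverage = 93.8%

93.8%


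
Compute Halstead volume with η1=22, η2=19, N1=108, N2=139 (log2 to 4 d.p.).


Formula: V = N * log2(η), where N = N1 + N2 and η = η1 + η2
η = 22 + 19 = 41
N = 108 + 139 = 247
log2(41) ≈ 5.3576
V = 247 * 5.3576 = 1323.33

1323.33


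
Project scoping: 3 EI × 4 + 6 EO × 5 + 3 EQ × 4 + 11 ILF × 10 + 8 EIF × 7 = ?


UFP = EI*4 + EO*5 + EQ*4 + ILF*10 + EIF*7
UFP = 3*4 + 6*5 + 3*4 + 11*10 + 8*7
UFP = 12 + 30 + 12 + 110 + 56
UFP = 220

220


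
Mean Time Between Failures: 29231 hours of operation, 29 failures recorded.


Formula: MTBF = Total operating time / Number of failures
MTBF = 29231 / 29
MTBF = 1007.97 hours

1007.97 hours


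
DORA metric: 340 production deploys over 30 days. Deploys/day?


Formula: deployments per day = releases / days
= 340 / 30
= 11.333 deploys/day
(equivalently, 79.33 deploys/week)

11.333 deploys/day


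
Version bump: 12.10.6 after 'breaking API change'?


Current: 12.10.6
Change category: 'breaking API change' → major bump
SemVer rule: major bump → increment MAJOR, reset MINOR and PATCH to 0
New: 13.0.0

13.0.0


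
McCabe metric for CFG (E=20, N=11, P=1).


Formula: V(G) = E - N + 2P
V(G) = 20 - 11 + 2*1
V(G) = 9 + 2
V(G) = 11

11


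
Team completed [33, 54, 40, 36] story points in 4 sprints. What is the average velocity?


Formula: Avg velocity = Total points / Number of sprints
Points: [33, 54, 40, 36]
Sum = 33 + 54 + 40 + 36 = 163
Avg velocity = 163 / 4 = 40.75 points/sprint

40.75 points/sprint


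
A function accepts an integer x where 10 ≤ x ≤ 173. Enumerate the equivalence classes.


Valid range: [10, 173]
Class 1: x < 10 — invalid
Class 2: 10 ≤ x ≤ 173 — valid
Class 3: x > 173 — invalid
Total equivalence classes: 3

3 equivalence classes


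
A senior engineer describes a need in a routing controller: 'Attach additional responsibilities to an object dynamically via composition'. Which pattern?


This matches the Decorator pattern

Decorator


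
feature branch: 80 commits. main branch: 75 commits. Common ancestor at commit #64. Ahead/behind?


Common ancestor: commit #64
feature commits after divergence: 80 - 64 = 16
main commits after divergence: 75 - 64 = 11
feature is 16 commits ahead of main
main is 11 commits ahead of feature

feature ahead: 16, main ahead: 11


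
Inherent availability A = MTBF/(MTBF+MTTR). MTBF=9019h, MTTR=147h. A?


Availability = MTBF / (MTBF + MTTR)
Availability = 9019 / (9019 + 147)
Availability = 9019 / 9166
Availability = 98.3962%

98.3962%


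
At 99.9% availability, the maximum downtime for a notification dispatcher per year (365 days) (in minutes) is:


Formula: allowed downtime = period * (100 - SLA) / 100
Period (year (365 days)) = 525600 minutes
Unavailability fraction = (100 - 99.9) / 100
Allowed downtime = 525600 * (100 - 99.9) / 100
Allowed downtime = 525.6 minutes

525.6 minutes


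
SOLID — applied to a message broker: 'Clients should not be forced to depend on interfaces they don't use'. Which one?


This describes the Interface Segregation Principle (ISP)

Interface Segregation Principle (ISP)


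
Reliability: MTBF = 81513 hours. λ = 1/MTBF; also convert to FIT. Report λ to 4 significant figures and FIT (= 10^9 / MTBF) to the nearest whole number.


Formula: λ = 1 / MTBF; FIT = λ × 1e9 = 1e9 / MTBF
λ = 1 / 81513 ≈ 1.227e-05 failures/hour
FIT = 1e9 / 81513 ≈ 12268 failures per 1e9 hours (nearest whole number)

λ = 1.227e-05 /h, FIT = 12268
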